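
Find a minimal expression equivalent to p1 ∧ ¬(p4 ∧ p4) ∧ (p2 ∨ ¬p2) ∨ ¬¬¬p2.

p1 ∧ ¬(p4 ∧ p4) ∧ (p2 ∨ ¬p2) ∨ ¬¬¬p2
= p1 ∧ ¬p4 ∧ (p2 ∨ ¬p2) ∨ ¬¬¬p2
= p1 ∧ ¬p4 ∨ ¬¬¬p2
= p1 ∧ ¬p4 ∨ ¬p2

p1 ∧ ¬p4 ∨ ¬p2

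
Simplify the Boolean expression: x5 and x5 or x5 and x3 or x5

x5

x5 and x5 or x5 and x3 or x5
= (x5 or x3) and x5 or x5
= x5 or x5
= x5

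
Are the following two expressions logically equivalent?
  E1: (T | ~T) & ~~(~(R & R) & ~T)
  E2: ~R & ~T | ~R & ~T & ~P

Yes

E1: (T | ~T) & ~~(~(R & R) & ~T)
    = (T | ~T) & ~~(~R & ~T)
    = ~~(~R & ~T)
    = ~R & ~T
E2: ~R & ~T | ~R & ~T & ~P
    = ~R & ~T
Both reduce to ~R & ~T, so they are equivalent.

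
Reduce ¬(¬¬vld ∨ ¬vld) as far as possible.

False

¬(¬¬vld ∨ ¬vld)
= ¬vld ∧ vld   (De Morgan)
= False   (complement)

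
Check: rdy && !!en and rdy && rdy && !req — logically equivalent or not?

No

E1: rdy && !!en
    = rdy && en   [double negation]
E2: rdy && rdy && !req
    = rdy && !req   [idempotence]
These differ: at en=0, rdy=1, req=0, E1 = 0 but E2 = 1.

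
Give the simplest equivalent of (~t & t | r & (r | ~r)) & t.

(~t & t | r & (r | ~r)) & t
= (~t & t | r) & t
= r & t

r & t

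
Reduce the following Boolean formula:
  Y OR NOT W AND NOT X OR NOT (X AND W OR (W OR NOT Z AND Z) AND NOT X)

Y OR NOT W

Y OR NOT W AND NOT X OR NOT (X AND W OR (W OR NOT Z AND Z) AND NOT X)
= Y OR NOT W AND NOT X OR NOT (X AND W OR W AND NOT X)   (complement / identity)
= Y OR NOT W AND NOT X OR NOT W   (distribution)
= Y OR NOT W   (absorption)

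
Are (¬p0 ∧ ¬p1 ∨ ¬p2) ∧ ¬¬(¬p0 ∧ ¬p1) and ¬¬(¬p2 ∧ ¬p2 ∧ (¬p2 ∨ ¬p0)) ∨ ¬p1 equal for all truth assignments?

No

E1: (¬p0 ∧ ¬p1 ∨ ¬p2) ∧ ¬¬(¬p0 ∧ ¬p1)
    = (¬p0 ∧ ¬p1 ∨ ¬p2) ∧ ¬p0 ∧ ¬p1   — double negation
    = ¬p0 ∧ ¬p1   — absorption
E2: ¬¬(¬p2 ∧ ¬p2 ∧ (¬p2 ∨ ¬p0)) ∨ ¬p1
    = ¬¬(¬p2 ∧ ¬p2) ∨ ¬p1   — absorption
    = ¬p2 ∧ ¬p2 ∨ ¬p1   — double negation
    = ¬p2 ∨ ¬p1   — idempotence
These differ: at p0=1, p1=0, p2=0, E1 = 0 but E2 = 1.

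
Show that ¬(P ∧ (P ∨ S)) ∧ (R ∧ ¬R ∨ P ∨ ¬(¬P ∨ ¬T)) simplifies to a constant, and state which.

False

¬(P ∧ (P ∨ S)) ∧ (R ∧ ¬R ∨ P ∨ ¬(¬P ∨ ¬T))
= ¬P ∧ (R ∧ ¬R ∨ P ∨ ¬(¬P ∨ ¬T))   (absorption)
= ¬P ∧ (P ∨ ¬(¬P ∨ ¬T))   (complement / identity)
= ¬P ∧ (P ∨ P ∧ T)   (De Morgan)
= ¬P ∧ P   (absorption)
= False   (complement)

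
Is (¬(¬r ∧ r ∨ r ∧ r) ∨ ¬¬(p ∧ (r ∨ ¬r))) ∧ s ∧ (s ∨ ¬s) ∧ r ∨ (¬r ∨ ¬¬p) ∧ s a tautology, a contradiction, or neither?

neither

(¬(¬r ∧ r ∨ r ∧ r) ∨ ¬¬(p ∧ (r ∨ ¬r))) ∧ s ∧ (s ∨ ¬s) ∧ r ∨ (¬r ∨ ¬¬p) ∧ s
= (¬(¬r ∧ r ∨ r ∧ r) ∨ ¬¬p) ∧ s ∧ (s ∨ ¬s) ∧ r ∨ (¬r ∨ ¬¬p) ∧ s   (complement / identity)
= (¬r ∨ ¬¬p) ∧ s ∧ (s ∨ ¬s) ∧ r ∨ (¬r ∨ ¬¬p) ∧ s   (distribution)
= (¬r ∨ ¬¬p) ∧ s ∧ r ∨ (¬r ∨ ¬¬p) ∧ s   (complement / identity)
= (¬r ∨ ¬¬p) ∧ s   (absorption)
= (¬r ∨ p) ∧ s   (double negation)
This depends on p, r, s, so it is not a constant.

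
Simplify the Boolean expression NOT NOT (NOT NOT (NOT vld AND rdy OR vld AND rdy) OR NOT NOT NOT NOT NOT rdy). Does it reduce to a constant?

NOT NOT (NOT NOT (NOT vld AND rdy OR vld AND rdy) OR NOT NOT NOT NOT NOT rdy)
= NOT NOT (NOT NOT (NOT vld AND rdy OR vld AND rdy) OR NOT NOT NOT rdy)   — double negation
= NOT (NOT (NOT vld AND rdy OR vld AND rdy) AND NOT NOT rdy)   — De Morgan
= NOT (NOT rdy AND NOT NOT rdy)   — distribution
= rdy OR NOT rdy   — De Morgan
= TRUE   — complement

TRUE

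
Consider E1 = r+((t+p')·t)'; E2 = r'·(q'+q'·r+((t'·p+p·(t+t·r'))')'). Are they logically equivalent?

No

E1: r+((t+p')·t)'
    = r+t'   — absorption
E2: r'·(q'+q'·r+((t'·p+p·(t+t·r'))')')
    = r'·(q'+q'·r+((t'·p+p·t)')')   — absorption
    = r'·(q'+((t'·p+p·t)')')   — absorption
    = r'·(q'+t'·p+p·t)   — double negation
    = r'·(q'+p)   — distribution
These differ: at p=0, q=0, r=1, t=1, E1 = 1 but E2 = 0.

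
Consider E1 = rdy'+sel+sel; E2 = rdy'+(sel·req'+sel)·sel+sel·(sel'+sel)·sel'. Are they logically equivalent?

Yes

E1: rdy'+sel+sel
    = rdy'+sel   (idempotence)
E2: rdy'+(sel·req'+sel)·sel+sel·(sel'+sel)·sel'
    = rdy'+(sel·req'+sel)·sel+sel·sel'   (complement / identity)
    = rdy'+sel·sel+sel·sel'   (absorption)
    = rdy'+sel   (distribution)
Both reduce to rdy'+sel, so they are equivalent.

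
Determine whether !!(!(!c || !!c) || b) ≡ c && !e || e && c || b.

E1: !!(!(!c || !!c) || b)
    = !!(c && !c || b)   [De Morgan]
    = !!b   [complement / identity]
    = b   [double negation]
E2: c && !e || e && c || b
    = c || b   [distribution]
These differ: at b=0, c=1, e=0, E1 = 0 but E2 = 1.

No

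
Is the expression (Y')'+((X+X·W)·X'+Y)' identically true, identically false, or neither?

(Y')'+((X+X·W)·X'+Y)'
= (Y')'+(X·X'+Y)'
= Y+(X·X'+Y)'
= Y+Y'
= 1

identically true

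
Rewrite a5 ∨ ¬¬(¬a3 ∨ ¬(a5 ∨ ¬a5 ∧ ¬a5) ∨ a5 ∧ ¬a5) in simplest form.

a5 ∨ ¬a3

a5 ∨ ¬¬(¬a3 ∨ ¬(a5 ∨ ¬a5 ∧ ¬a5) ∨ a5 ∧ ¬a5)
= a5 ∨ ¬¬(¬a3 ∨ ¬(a5 ∨ ¬a5 ∧ ¬a5))
= a5 ∨ ¬¬(¬a3 ∨ ¬(a5 ∨ ¬a5))
= a5 ∨ ¬(a3 ∧ (a5 ∨ ¬a5))
= a5 ∨ ¬a3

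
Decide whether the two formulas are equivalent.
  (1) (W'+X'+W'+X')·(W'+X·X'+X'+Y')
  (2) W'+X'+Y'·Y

E1: (W'+X'+W'+X')·(W'+X·X'+X'+Y')
    = (W'+X')·(W'+X·X'+X'+Y')
    = (W'+X')·(W'+X'+Y')
    = W'+X'
E2: W'+X'+Y'·Y
    = W'+X'
Both reduce to W'+X', so they are equivalent.

Yes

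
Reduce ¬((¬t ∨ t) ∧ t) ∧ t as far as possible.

False

¬((¬t ∨ t) ∧ t) ∧ t
= ¬t ∧ t
= False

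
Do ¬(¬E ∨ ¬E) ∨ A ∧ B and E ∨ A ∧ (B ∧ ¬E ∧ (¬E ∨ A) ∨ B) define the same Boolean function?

E1: ¬(¬E ∨ ¬E) ∨ A ∧ B
    = ¬¬E ∨ A ∧ B   [idempotence]
    = E ∨ A ∧ B   [double negation]
E2: E ∨ A ∧ (B ∧ ¬E ∧ (¬E ∨ A) ∨ B)
    = E ∨ A ∧ (B ∧ ¬E ∨ B)   [absorption]
    = E ∨ A ∧ B   [absorption]
Both reduce to E ∨ A ∧ B, so they are equivalent.

Yes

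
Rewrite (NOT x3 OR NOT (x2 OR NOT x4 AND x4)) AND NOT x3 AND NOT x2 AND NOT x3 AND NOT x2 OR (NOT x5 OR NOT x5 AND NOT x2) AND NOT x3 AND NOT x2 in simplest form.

NOT x3 AND NOT x2

(NOT x3 OR NOT (x2 OR NOT x4 AND x4)) AND NOT x3 AND NOT x2 AND NOT x3 AND NOT x2 OR (NOT x5 OR NOT x5 AND NOT x2) AND NOT x3 AND NOT x2
= (NOT x3 OR NOT x2) AND NOT x3 AND NOT x2 AND NOT x3 AND NOT x2 OR (NOT x5 OR NOT x5 AND NOT x2) AND NOT x3 AND NOT x2
= NOT x3 AND NOT x2 AND NOT x3 AND NOT x2 OR (NOT x5 OR NOT x5 AND NOT x2) AND NOT x3 AND NOT x2
= (NOT x3 AND NOT x2 OR NOT x5 OR NOT x5 AND NOT x2) AND NOT x3 AND NOT x2
= (NOT x3 AND NOT x2 OR NOT x5) AND NOT x3 AND NOT x2
= NOT x3 AND NOT x2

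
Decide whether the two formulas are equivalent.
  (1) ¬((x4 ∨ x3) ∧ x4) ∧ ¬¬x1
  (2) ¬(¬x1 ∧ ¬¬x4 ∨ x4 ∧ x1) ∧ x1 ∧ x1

Yes

E1: ¬((x4 ∨ x3) ∧ x4) ∧ ¬¬x1
    = ¬((x4 ∨ x3) ∧ x4) ∧ x1   — double negation
    = ¬x4 ∧ x1   — absorption
E2: ¬(¬x1 ∧ ¬¬x4 ∨ x4 ∧ x1) ∧ x1 ∧ x1
    = ¬(¬x1 ∧ x4 ∨ x4 ∧ x1) ∧ x1 ∧ x1   — double negation
    = ¬x4 ∧ x1 ∧ x1   — distribution
    = ¬x4 ∧ x1   — idempotence
Both reduce to ¬x4 ∧ x1, so they are equivalent.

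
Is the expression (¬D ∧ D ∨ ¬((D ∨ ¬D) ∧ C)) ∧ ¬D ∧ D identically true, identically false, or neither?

(¬D ∧ D ∨ ¬((D ∨ ¬D) ∧ C)) ∧ ¬D ∧ D
= (¬D ∧ D ∨ ¬C) ∧ ¬D ∧ D   (complement / identity)
= ¬D ∧ D   (absorption)
= False   (complement)

identically false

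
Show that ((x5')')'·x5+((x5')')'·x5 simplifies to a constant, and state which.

((x5')')'·x5+((x5')')'·x5
= ((x5')')'·x5   — idempotence
= x5'·x5   — double negation
= 0   — complement

0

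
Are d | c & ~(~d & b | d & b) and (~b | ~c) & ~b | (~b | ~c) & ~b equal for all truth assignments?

No

E1: d | c & ~(~d & b | d & b)
    = d | c & ~b   — distribution
E2: (~b | ~c) & ~b | (~b | ~c) & ~b
    = (~b | ~c) & ~b   — idempotence
    = ~b   — absorption
These differ: at b=1, c=0, d=1, E1 = 1 but E2 = 0.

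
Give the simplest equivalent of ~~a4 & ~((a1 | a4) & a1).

a4 & ~a1

~~a4 & ~((a1 | a4) & a1)
= ~~a4 & ~a1
= a4 & ~a1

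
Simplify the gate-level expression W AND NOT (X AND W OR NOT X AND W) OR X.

W AND NOT (X AND W OR NOT X AND W) OR X
= W AND NOT W OR X   [distribution]
= X   [complement / identity]

X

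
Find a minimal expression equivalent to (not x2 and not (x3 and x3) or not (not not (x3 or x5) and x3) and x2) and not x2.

not x3 and not x2

(not x2 and not (x3 and x3) or not (not not (x3 or x5) and x3) and x2) and not x2
= (not x2 and not (x3 and x3) or not ((x3 or x5) and x3) and x2) and not x2   [double negation]
= (not x2 and not (x3 and x3) or not x3 and x2) and not x2   [absorption]
= (not x2 and not x3 or not x3 and x2) and not x2   [idempotence]
= not x3 and not x2   [distribution]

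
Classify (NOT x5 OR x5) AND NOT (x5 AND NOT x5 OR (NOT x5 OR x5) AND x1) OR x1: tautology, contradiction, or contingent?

(NOT x5 OR x5) AND NOT (x5 AND NOT x5 OR (NOT x5 OR x5) AND x1) OR x1
= (NOT x5 OR x5) AND NOT ((NOT x5 OR x5) AND x1) OR x1   [complement / identity]
= NOT ((NOT x5 OR x5) AND x1) OR x1   [complement / identity]
= NOT x1 OR x1   [complement / identity]
= TRUE   [complement]

tautology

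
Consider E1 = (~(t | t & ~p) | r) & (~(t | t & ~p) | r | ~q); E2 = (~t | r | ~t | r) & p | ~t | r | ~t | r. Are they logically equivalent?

E1: (~(t | t & ~p) | r) & (~(t | t & ~p) | r | ~q)
    = ~(t | t & ~p) | r
    = ~t | r
E2: (~t | r | ~t | r) & p | ~t | r | ~t | r
    = ~t | r | ~t | r
    = ~t | r
Both reduce to ~t | r, so they are equivalent.

Yes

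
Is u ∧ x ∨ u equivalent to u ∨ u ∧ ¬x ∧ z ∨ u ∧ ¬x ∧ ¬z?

Yes

E1: u ∧ x ∨ u
    = u   (absorption)
E2: u ∨ u ∧ ¬x ∧ z ∨ u ∧ ¬x ∧ ¬z
    = u ∨ u ∧ ¬x   (distribution)
    = u   (absorption)
Both reduce to u, so they are equivalent.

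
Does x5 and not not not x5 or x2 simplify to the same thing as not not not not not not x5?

No

E1: x5 and not not not x5 or x2
    = x5 and not x5 or x2   (double negation)
    = x2   (complement / identity)
E2: not not not not not not x5
    = not not not not x5   (double negation)
    = not not x5   (double negation)
    = x5   (double negation)
These differ: at x2=1, x5=0, E1 = 1 but E2 = 0.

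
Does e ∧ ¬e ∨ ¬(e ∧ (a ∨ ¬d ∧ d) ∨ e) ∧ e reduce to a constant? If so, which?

e ∧ ¬e ∨ ¬(e ∧ (a ∨ ¬d ∧ d) ∨ e) ∧ e
= ¬(e ∧ (a ∨ ¬d ∧ d) ∨ e) ∧ e
= ¬(e ∧ a ∨ e) ∧ e
= ¬e ∧ e
= False

yes, False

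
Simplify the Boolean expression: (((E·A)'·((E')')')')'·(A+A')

(((E·A)'·((E')')')')'·(A+A')
= (((E·A)'·E')')'·(A+A')
= (E·A+E)'·(A+A')
= (E·A+E)'
= E'

E'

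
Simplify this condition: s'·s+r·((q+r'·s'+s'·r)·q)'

s'·s+r·((q+r'·s'+s'·r)·q)'
= s'·s+r·((q+s')·q)'
= s'·s+r·q'
= r·q'

r·q'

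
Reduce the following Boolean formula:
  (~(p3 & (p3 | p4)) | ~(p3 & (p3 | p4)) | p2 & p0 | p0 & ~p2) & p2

(~(p3 & (p3 | p4)) | ~(p3 & (p3 | p4)) | p2 & p0 | p0 & ~p2) & p2
= (~(p3 & (p3 | p4)) | p2 & p0 | p0 & ~p2) & p2   [idempotence]
= (~(p3 & (p3 | p4)) | p0) & p2   [distribution]
= (~p3 | p0) & p2   [absorption]

(~p3 | p0) & p2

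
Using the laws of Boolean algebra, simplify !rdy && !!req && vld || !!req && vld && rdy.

!rdy && !!req && vld || !!req && vld && rdy
= !!req && vld   — distribution
= req && vld   — double negation

req && vld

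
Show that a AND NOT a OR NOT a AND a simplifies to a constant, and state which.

a AND NOT a OR NOT a AND a
= a AND NOT a   [complement / identity]
= FALSE   [complement]

FALSE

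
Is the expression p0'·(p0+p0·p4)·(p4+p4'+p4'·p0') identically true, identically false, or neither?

identically false

p0'·(p0+p0·p4)·(p4+p4'+p4'·p0')
= p0'·(p0+p0·p4)·(p4+p4')   — absorption
= p0'·(p0+p0·p4)   — complement / identity
= p0'·p0   — absorption
= 0   — complement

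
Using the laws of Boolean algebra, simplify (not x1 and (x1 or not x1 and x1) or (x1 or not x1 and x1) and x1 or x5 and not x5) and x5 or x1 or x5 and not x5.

x1

(not x1 and (x1 or not x1 and x1) or (x1 or not x1 and x1) and x1 or x5 and not x5) and x5 or x1 or x5 and not x5
= (x1 or not x1 and x1 or x5 and not x5) and x5 or x1 or x5 and not x5   — distribution
= (x1 or x5 and not x5) and x5 or x1 or x5 and not x5   — complement / identity
= x1 or x5 and not x5   — absorption
= x1   — complement / identity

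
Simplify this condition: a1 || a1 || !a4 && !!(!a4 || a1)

a1 || a1 || !a4 && !!(!a4 || a1)
= a1 || a1 || !a4 && (!a4 || a1)
= a1 || !a4 && (!a4 || a1)
= a1 || !a4

a1 || !a4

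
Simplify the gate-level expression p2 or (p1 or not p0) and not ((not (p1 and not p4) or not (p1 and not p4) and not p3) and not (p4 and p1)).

p2 or p1

p2 or (p1 or not p0) and not ((not (p1 and not p4) or not (p1 and not p4) and not p3) and not (p4 and p1))
= p2 or (p1 or not p0) and not (not (p1 and not p4) and not (p4 and p1))   — absorption
= p2 or (p1 or not p0) and (p1 and not p4 or p4 and p1)   — De Morgan
= p2 or (p1 or not p0) and p1   — distribution
= p2 or p1   — absorption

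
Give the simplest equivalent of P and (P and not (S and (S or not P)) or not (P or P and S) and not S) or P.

P and (P and not (S and (S or not P)) or not (P or P and S) and not S) or P
= P and (P and not S or not (P or P and S) and not S) or P   — absorption
= P and (P and not S or not P and not S) or P   — absorption
= P and not S or P   — distribution
= P   — absorption

P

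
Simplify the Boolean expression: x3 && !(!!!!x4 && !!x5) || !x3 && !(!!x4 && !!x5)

x3 && !(!!!!x4 && !!x5) || !x3 && !(!!x4 && !!x5)
= x3 && !(!!x4 && !!x5) || !x3 && !(!!x4 && !!x5)   — double negation
= !(!!x4 && !!x5)   — distribution
= !x4 || !x5   — De Morgan

!x4 || !x5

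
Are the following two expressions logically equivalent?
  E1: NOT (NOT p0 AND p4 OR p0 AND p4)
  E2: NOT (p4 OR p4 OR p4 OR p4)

Yes

E1: NOT (NOT p0 AND p4 OR p0 AND p4)
    = NOT p4
E2: NOT (p4 OR p4 OR p4 OR p4)
    = NOT (p4 OR p4)
    = NOT p4
Both reduce to NOT p4, so they are equivalent.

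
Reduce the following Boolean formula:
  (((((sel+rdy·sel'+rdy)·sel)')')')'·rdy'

sel·rdy'

(((((sel+rdy·sel'+rdy)·sel)')')')'·rdy'
= (((sel+rdy·sel'+rdy)·sel)')'·rdy'   — double negation
= (((sel+rdy)·sel)')'·rdy'   — absorption
= (sel')'·rdy'   — absorption
= sel·rdy'   — double negation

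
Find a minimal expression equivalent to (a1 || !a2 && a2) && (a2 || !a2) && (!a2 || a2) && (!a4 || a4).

a1

(a1 || !a2 && a2) && (a2 || !a2) && (!a2 || a2) && (!a4 || a4)
= a1 && (a2 || !a2) && (!a2 || a2) && (!a4 || a4)
= a1 && (!a2 || a2) && (!a4 || a4)
= a1 && (!a4 || a4)
= a1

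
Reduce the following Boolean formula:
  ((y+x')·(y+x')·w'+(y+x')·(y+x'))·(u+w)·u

(y+x')·u

((y+x')·(y+x')·w'+(y+x')·(y+x'))·(u+w)·u
= (y+x')·(y+x')·(u+w)·u   [absorption]
= (y+x')·(u+w)·u   [idempotence]
= (y+x')·u   [absorption]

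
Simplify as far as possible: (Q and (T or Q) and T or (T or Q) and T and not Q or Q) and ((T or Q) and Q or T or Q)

(Q and (T or Q) and T or (T or Q) and T and not Q or Q) and ((T or Q) and Q or T or Q)
= ((T or Q) and T or Q) and ((T or Q) and Q or T or Q)   (distribution)
= (T or Q) and ((T or Q) and Q or T or Q)   (absorption)
= (T or Q) and (T or Q)   (absorption)
= T or Q   (idempotence)

T or Q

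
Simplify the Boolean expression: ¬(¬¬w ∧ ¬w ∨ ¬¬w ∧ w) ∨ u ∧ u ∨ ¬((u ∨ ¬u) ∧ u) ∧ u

¬(¬¬w ∧ ¬w ∨ ¬¬w ∧ w) ∨ u ∧ u ∨ ¬((u ∨ ¬u) ∧ u) ∧ u
= ¬(¬¬w ∧ ¬w ∨ ¬¬w ∧ w) ∨ u ∧ u ∨ ¬u ∧ u   — complement / identity
= ¬¬¬w ∨ u ∧ u ∨ ¬u ∧ u   — distribution
= ¬¬¬w ∨ u   — distribution
= ¬w ∨ u   — double negation

¬w ∨ u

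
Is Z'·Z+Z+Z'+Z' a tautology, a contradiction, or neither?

Z'·Z+Z+Z'+Z'
= Z+Z'+Z'   — complement / identity
= Z+Z'   — idempotence
= 1   — complement

tautology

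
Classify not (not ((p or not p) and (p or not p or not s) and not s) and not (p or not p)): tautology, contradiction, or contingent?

not (not ((p or not p) and (p or not p or not s) and not s) and not (p or not p))
= not (not ((p or not p) and not s) and not (p or not p))   (absorption)
= (p or not p) and not s or p or not p   (De Morgan)
= p or not p   (absorption)
= True   (complement)

tautology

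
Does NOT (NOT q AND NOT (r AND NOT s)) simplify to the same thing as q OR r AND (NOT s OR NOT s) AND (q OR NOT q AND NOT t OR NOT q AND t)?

Yes

E1: NOT (NOT q AND NOT (r AND NOT s))
    = q OR r AND NOT s   (De Morgan)
E2: q OR r AND (NOT s OR NOT s) AND (q OR NOT q AND NOT t OR NOT q AND t)
    = q OR r AND (NOT s OR NOT s) AND (q OR NOT q)   (distribution)
    = q OR r AND NOT s AND (q OR NOT q)   (idempotence)
    = q OR r AND NOT s   (complement / identity)
Both reduce to q OR r AND NOT s, so they are equivalent.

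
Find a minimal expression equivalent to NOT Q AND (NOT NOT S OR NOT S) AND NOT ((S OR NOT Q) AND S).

NOT Q AND NOT S

NOT Q AND (NOT NOT S OR NOT S) AND NOT ((S OR NOT Q) AND S)
= NOT Q AND (S OR NOT S) AND NOT ((S OR NOT Q) AND S)   [double negation]
= NOT Q AND NOT ((S OR NOT Q) AND S)   [complement / identity]
= NOT Q AND NOT S   [absorption]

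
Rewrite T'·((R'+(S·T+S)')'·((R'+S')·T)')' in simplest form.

T'·((R'+(S·T+S)')'·((R'+S')·T)')'
= T'·((R'+S')'·((R'+S')·T)')'   — absorption
= T'·(R'+S'+(R'+S')·T)   — De Morgan
= T'·(R'+S')   — absorption

T'·(R'+S')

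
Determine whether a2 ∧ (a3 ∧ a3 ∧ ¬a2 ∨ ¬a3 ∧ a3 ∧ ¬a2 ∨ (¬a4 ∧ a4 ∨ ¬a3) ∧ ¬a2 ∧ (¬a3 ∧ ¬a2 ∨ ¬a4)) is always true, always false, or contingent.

always false

a2 ∧ (a3 ∧ a3 ∧ ¬a2 ∨ ¬a3 ∧ a3 ∧ ¬a2 ∨ (¬a4 ∧ a4 ∨ ¬a3) ∧ ¬a2 ∧ (¬a3 ∧ ¬a2 ∨ ¬a4))
= a2 ∧ (a3 ∧ ¬a2 ∨ (¬a4 ∧ a4 ∨ ¬a3) ∧ ¬a2 ∧ (¬a3 ∧ ¬a2 ∨ ¬a4))   — distribution
= a2 ∧ (a3 ∧ ¬a2 ∨ ¬a3 ∧ ¬a2 ∧ (¬a3 ∧ ¬a2 ∨ ¬a4))   — complement / identity
= a2 ∧ (a3 ∧ ¬a2 ∨ ¬a3 ∧ ¬a2)   — absorption
= a2 ∧ ¬a2   — distribution
= False   — complement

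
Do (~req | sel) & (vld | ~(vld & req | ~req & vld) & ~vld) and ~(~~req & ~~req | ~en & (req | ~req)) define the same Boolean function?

No

E1: (~req | sel) & (vld | ~(vld & req | ~req & vld) & ~vld)
    = (~req | sel) & (vld | ~vld & ~vld)
    = (~req | sel) & (vld | ~vld)
    = ~req | sel
E2: ~(~~req & ~~req | ~en & (req | ~req))
    = ~(~~req & ~~req | ~en)
    = ~(~~req | ~en)
    = ~req & en
These differ: at en=0, req=1, sel=1, vld=1, E1 = 1 but E2 = 0.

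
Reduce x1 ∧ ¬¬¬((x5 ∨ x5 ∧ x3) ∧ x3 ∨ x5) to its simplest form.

x1 ∧ ¬x5

x1 ∧ ¬¬¬((x5 ∨ x5 ∧ x3) ∧ x3 ∨ x5)
= x1 ∧ ¬((x5 ∨ x5 ∧ x3) ∧ x3 ∨ x5)   — double negation
= x1 ∧ ¬(x5 ∧ x3 ∨ x5)   — absorption
= x1 ∧ ¬x5   — absorption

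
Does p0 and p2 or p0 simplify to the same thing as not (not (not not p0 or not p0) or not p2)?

No

E1: p0 and p2 or p0
    = p0   [absorption]
E2: not (not (not not p0 or not p0) or not p2)
    = not (not p0 and p0 or not p2)   [De Morgan]
    = not not p2   [complement / identity]
    = p2   [double negation]
These differ: at p0=0, p2=1, E1 = 0 but E2 = 1.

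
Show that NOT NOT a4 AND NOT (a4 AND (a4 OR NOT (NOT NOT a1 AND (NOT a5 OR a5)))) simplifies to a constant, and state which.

NOT NOT a4 AND NOT (a4 AND (a4 OR NOT (NOT NOT a1 AND (NOT a5 OR a5))))
= NOT NOT a4 AND NOT (a4 AND (a4 OR NOT (a1 AND (NOT a5 OR a5))))   (double negation)
= NOT NOT a4 AND NOT (a4 AND (a4 OR NOT a1))   (complement / identity)
= a4 AND NOT (a4 AND (a4 OR NOT a1))   (double negation)
= a4 AND NOT a4   (absorption)
= FALSE   (complement)

FALSE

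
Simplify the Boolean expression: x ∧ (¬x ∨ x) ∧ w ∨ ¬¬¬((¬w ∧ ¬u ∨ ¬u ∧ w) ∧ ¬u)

x ∧ w ∨ u

x ∧ (¬x ∨ x) ∧ w ∨ ¬¬¬((¬w ∧ ¬u ∨ ¬u ∧ w) ∧ ¬u)
= x ∧ (¬x ∨ x) ∧ w ∨ ¬¬¬(¬u ∧ ¬u)
= x ∧ (¬x ∨ x) ∧ w ∨ ¬¬¬¬u
= x ∧ w ∨ ¬¬¬¬u
= x ∧ w ∨ ¬¬u
= x ∧ w ∨ u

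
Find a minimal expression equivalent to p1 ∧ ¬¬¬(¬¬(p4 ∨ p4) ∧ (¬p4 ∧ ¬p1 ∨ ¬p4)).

p1 ∧ ¬¬¬(¬¬(p4 ∨ p4) ∧ (¬p4 ∧ ¬p1 ∨ ¬p4))
= p1 ∧ ¬(¬¬(p4 ∨ p4) ∧ (¬p4 ∧ ¬p1 ∨ ¬p4))   (double negation)
= p1 ∧ ¬(¬¬(p4 ∨ p4) ∧ ¬p4)   (absorption)
= p1 ∧ (¬(p4 ∨ p4) ∨ p4)   (De Morgan)
= p1 ∧ (¬p4 ∨ p4)   (idempotence)
= p1   (complement / identity)

p1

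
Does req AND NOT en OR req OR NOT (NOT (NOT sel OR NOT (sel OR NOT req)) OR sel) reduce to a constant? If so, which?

req AND NOT en OR req OR NOT (NOT (NOT sel OR NOT (sel OR NOT req)) OR sel)
= req OR NOT (NOT (NOT sel OR NOT (sel OR NOT req)) OR sel)   — absorption
= req OR NOT (sel AND (sel OR NOT req) OR sel)   — De Morgan
= req OR NOT (sel OR sel)   — absorption
= req OR NOT sel   — idempotence
This depends on req, sel, so it is not a constant.

no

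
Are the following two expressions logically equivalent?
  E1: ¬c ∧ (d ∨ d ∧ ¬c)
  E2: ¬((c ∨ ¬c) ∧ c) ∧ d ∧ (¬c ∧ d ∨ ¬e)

Yes

E1: ¬c ∧ (d ∨ d ∧ ¬c)
    = ¬c ∧ d   — absorption
E2: ¬((c ∨ ¬c) ∧ c) ∧ d ∧ (¬c ∧ d ∨ ¬e)
    = ¬c ∧ d ∧ (¬c ∧ d ∨ ¬e)   — complement / identity
    = ¬c ∧ d   — absorption
Both reduce to ¬c ∧ d, so they are equivalent.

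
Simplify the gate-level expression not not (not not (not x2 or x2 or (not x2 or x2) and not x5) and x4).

x4

not not (not not (not x2 or x2 or (not x2 or x2) and not x5) and x4)
= not not (not not (not x2 or x2) and x4)   [absorption]
= not not ((not x2 or x2) and x4)   [double negation]
= not not x4   [complement / identity]
= x4   [double negation]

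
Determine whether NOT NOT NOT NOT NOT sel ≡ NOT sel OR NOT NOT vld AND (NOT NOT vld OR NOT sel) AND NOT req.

No

E1: NOT NOT NOT NOT NOT sel
    = NOT NOT NOT sel   (double negation)
    = NOT sel   (double negation)
E2: NOT sel OR NOT NOT vld AND (NOT NOT vld OR NOT sel) AND NOT req
    = NOT sel OR NOT NOT vld AND NOT req   (absorption)
    = NOT sel OR vld AND NOT req   (double negation)
These differ: at req=0, sel=1, vld=1, E1 = 0 but E2 = 1.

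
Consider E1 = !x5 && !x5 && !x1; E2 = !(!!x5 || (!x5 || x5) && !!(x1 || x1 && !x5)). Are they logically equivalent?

E1: !x5 && !x5 && !x1
    = !x5 && !x1   [idempotence]
E2: !(!!x5 || (!x5 || x5) && !!(x1 || x1 && !x5))
    = !(!!x5 || (!x5 || x5) && !!x1)   [absorption]
    = !(!!x5 || !!x1)   [complement / identity]
    = !x5 && !x1   [De Morgan]
Both reduce to !x5 && !x1, so they are equivalent.

Yes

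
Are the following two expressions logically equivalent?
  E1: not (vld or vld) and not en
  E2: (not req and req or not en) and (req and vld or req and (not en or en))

No

E1: not (vld or vld) and not en
    = not vld and not en
E2: (not req and req or not en) and (req and vld or req and (not en or en))
    = (not req and req or not en) and (req and vld or req)
    = not en and (req and vld or req)
    = not en and req
These differ: at en=0, req=1, vld=1, E1 = 0 but E2 = 1.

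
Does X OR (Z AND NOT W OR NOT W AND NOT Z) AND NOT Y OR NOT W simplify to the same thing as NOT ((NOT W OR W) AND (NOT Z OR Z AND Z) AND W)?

No

E1: X OR (Z AND NOT W OR NOT W AND NOT Z) AND NOT Y OR NOT W
    = X OR NOT W AND NOT Y OR NOT W   [distribution]
    = X OR NOT W   [absorption]
E2: NOT ((NOT W OR W) AND (NOT Z OR Z AND Z) AND W)
    = NOT ((NOT W OR W) AND (NOT Z OR Z) AND W)   [idempotence]
    = NOT ((NOT W OR W) AND W)   [complement / identity]
    = NOT W   [complement / identity]
These differ: at W=1, X=1, Y=1, Z=0, E1 = 1 but E2 = 0.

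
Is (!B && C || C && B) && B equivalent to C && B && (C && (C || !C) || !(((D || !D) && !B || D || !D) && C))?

Yes

E1: (!B && C || C && B) && B
    = C && B   [distribution]
E2: C && B && (C && (C || !C) || !(((D || !D) && !B || D || !D) && C))
    = C && B && (C && (C || !C) || !((D || !D) && C))   [absorption]
    = C && B && (C || !((D || !D) && C))   [complement / identity]
    = C && B && (C || !C)   [complement / identity]
    = C && B   [complement / identity]
Both reduce to C && B, so they are equivalent.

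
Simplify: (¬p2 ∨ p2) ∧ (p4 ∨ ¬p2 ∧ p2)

(¬p2 ∨ p2) ∧ (p4 ∨ ¬p2 ∧ p2)
= (¬p2 ∨ p2) ∧ p4
= p4

p4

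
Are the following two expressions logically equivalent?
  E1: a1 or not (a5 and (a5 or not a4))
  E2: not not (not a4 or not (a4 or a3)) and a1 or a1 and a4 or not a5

E1: a1 or not (a5 and (a5 or not a4))
    = a1 or not a5
E2: not not (not a4 or not (a4 or a3)) and a1 or a1 and a4 or not a5
    = not (a4 and (a4 or a3)) and a1 or a1 and a4 or not a5
    = not a4 and a1 or a1 and a4 or not a5
    = a1 or not a5
Both reduce to a1 or not a5, so they are equivalent.

Yes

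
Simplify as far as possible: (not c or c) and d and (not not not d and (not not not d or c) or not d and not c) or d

d

(not c or c) and d and (not not not d and (not not not d or c) or not d and not c) or d
= d and (not not not d and (not not not d or c) or not d and not c) or d
= d and (not not not d or not d and not c) or d
= d and (not d or not d and not c) or d
= d and not d or d
= d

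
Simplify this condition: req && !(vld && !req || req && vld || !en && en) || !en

req && !(vld && !req || req && vld || !en && en) || !en
= req && !(vld && !req || req && vld) || !en   [complement / identity]
= req && !vld || !en   [distribution]

req && !vld || !en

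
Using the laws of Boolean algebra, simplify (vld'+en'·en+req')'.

vld·req

(vld'+en'·en+req')'
= (vld'+req')'   (complement / identity)
= vld·req   (De Morgan)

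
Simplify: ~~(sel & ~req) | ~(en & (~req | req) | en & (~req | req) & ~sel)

sel & ~req | ~en

~~(sel & ~req) | ~(en & (~req | req) | en & (~req | req) & ~sel)
= ~~(sel & ~req) | ~(en & (~req | req))
= ~~(sel & ~req) | ~en
= sel & ~req | ~en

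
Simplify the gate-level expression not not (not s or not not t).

not s or t

not not (not s or not not t)
= not s or not not t   (double negation)
= not s or t   (double negation)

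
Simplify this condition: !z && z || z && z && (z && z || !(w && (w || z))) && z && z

!z && z || z && z && (z && z || !(w && (w || z))) && z && z
= !z && z || z && z && (z && z || !w) && z && z   [absorption]
= !z && z || z && z && z && z   [absorption]
= !z && z || z && z   [idempotence]
= z   [distribution]

z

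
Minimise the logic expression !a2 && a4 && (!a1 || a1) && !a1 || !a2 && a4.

!a2 && a4

!a2 && a4 && (!a1 || a1) && !a1 || !a2 && a4
= !a2 && a4 && !a1 || !a2 && a4   — complement / identity
= !a2 && a4   — absorption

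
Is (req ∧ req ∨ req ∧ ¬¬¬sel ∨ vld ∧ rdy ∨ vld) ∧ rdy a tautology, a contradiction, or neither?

neither

(req ∧ req ∨ req ∧ ¬¬¬sel ∨ vld ∧ rdy ∨ vld) ∧ rdy
= (req ∧ (req ∨ ¬¬¬sel) ∨ vld ∧ rdy ∨ vld) ∧ rdy   [distribution]
= (req ∧ (req ∨ ¬¬¬sel) ∨ vld) ∧ rdy   [absorption]
= (req ∧ (req ∨ ¬sel) ∨ vld) ∧ rdy   [double negation]
= (req ∨ vld) ∧ rdy   [absorption]
This depends on rdy, req, vld, so it is not a constant.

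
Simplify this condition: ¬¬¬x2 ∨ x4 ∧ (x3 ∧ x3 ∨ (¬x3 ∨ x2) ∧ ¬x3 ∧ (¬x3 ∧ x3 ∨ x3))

¬x2 ∨ x4 ∧ x3

¬¬¬x2 ∨ x4 ∧ (x3 ∧ x3 ∨ (¬x3 ∨ x2) ∧ ¬x3 ∧ (¬x3 ∧ x3 ∨ x3))
= ¬x2 ∨ x4 ∧ (x3 ∧ x3 ∨ (¬x3 ∨ x2) ∧ ¬x3 ∧ (¬x3 ∧ x3 ∨ x3))   — double negation
= ¬x2 ∨ x4 ∧ (x3 ∧ x3 ∨ (¬x3 ∨ x2) ∧ ¬x3 ∧ x3)   — complement / identity
= ¬x2 ∨ x4 ∧ (x3 ∧ x3 ∨ ¬x3 ∧ x3)   — absorption
= ¬x2 ∨ x4 ∧ x3   — distribution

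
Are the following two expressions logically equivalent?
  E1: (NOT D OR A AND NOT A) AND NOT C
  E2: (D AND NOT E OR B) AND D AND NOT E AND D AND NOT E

E1: (NOT D OR A AND NOT A) AND NOT C
    = NOT D AND NOT C   (complement / identity)
E2: (D AND NOT E OR B) AND D AND NOT E AND D AND NOT E
    = (D AND NOT E OR B) AND D AND NOT E   (idempotence)
    = D AND NOT E   (absorption)
These differ: at A=0, B=1, C=0, D=0, E=0, E1 = 1 but E2 = 0.

No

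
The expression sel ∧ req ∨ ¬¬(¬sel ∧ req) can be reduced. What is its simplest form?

sel ∧ req ∨ ¬¬(¬sel ∧ req)
= sel ∧ req ∨ ¬sel ∧ req   (double negation)
= req   (distribution)

req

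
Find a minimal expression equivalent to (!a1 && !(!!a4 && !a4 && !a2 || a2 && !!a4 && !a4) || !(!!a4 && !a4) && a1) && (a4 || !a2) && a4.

a4

(!a1 && !(!!a4 && !a4 && !a2 || a2 && !!a4 && !a4) || !(!!a4 && !a4) && a1) && (a4 || !a2) && a4
= (!a1 && !(!!a4 && !a4) || !(!!a4 && !a4) && a1) && (a4 || !a2) && a4
= !(!!a4 && !a4) && (a4 || !a2) && a4
= (!a4 || a4) && (a4 || !a2) && a4
= (a4 || !a2) && a4
= a4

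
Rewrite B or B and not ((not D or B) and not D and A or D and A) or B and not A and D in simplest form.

B or B and not ((not D or B) and not D and A or D and A) or B and not A and D
= B or B and not (not D and A or D and A) or B and not A and D   (absorption)
= B or B and not A or B and not A and D   (distribution)
= B or B and not A   (absorption)
= B   (absorption)

B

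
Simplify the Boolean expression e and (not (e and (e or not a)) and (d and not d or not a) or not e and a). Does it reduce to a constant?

False

e and (not (e and (e or not a)) and (d and not d or not a) or not e and a)
= e and (not e and (d and not d or not a) or not e and a)   — absorption
= e and (not e and not a or not e and a)   — complement / identity
= e and not e   — distribution
= False   — complement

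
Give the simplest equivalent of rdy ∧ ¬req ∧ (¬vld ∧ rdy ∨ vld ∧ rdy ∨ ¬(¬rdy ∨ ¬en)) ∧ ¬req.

rdy ∧ ¬req

rdy ∧ ¬req ∧ (¬vld ∧ rdy ∨ vld ∧ rdy ∨ ¬(¬rdy ∨ ¬en)) ∧ ¬req
= rdy ∧ ¬req ∧ (rdy ∨ ¬(¬rdy ∨ ¬en)) ∧ ¬req
= rdy ∧ ¬req ∧ (rdy ∨ rdy ∧ en) ∧ ¬req
= rdy ∧ ¬req ∧ rdy ∧ ¬req
= rdy ∧ ¬req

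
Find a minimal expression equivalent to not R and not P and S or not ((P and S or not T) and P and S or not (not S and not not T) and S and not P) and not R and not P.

not R and not P

not R and not P and S or not ((P and S or not T) and P and S or not (not S and not not T) and S and not P) and not R and not P
= not R and not P and S or not ((P and S or not T) and P and S or (S or not T) and S and not P) and not R and not P   [De Morgan]
= not R and not P and S or not ((P and S or not T) and P and S or S and not P) and not R and not P   [absorption]
= not R and not P and S or not (P and S or S and not P) and not R and not P   [absorption]
= not R and not P and S or not S and not R and not P   [distribution]
= not R and not P   [distribution]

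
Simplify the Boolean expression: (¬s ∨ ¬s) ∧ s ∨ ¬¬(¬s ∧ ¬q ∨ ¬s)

¬s

(¬s ∨ ¬s) ∧ s ∨ ¬¬(¬s ∧ ¬q ∨ ¬s)
= ¬s ∧ s ∨ ¬¬(¬s ∧ ¬q ∨ ¬s)   — idempotence
= ¬s ∧ s ∨ ¬¬¬s   — absorption
= ¬¬¬s   — complement / identity
= ¬s   — double negation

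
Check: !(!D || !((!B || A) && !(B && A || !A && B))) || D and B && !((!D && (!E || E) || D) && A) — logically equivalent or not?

E1: !(!D || !((!B || A) && !(B && A || !A && B))) || D
    = !(!D || !((!B || A) && !B)) || D   [distribution]
    = D && (!B || A) && !B || D   [De Morgan]
    = D && !B || D   [absorption]
    = D   [absorption]
E2: B && !((!D && (!E || E) || D) && A)
    = B && !((!D || D) && A)   [complement / identity]
    = B && !A   [complement / identity]
These differ: at A=0, B=0, D=1, E=0, E1 = 1 but E2 = 0.

No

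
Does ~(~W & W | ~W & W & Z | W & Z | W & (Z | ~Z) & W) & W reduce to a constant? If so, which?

yes, False

~(~W & W | ~W & W & Z | W & Z | W & (Z | ~Z) & W) & W
= ~(~W & W | W & Z | W & (Z | ~Z) & W) & W   [absorption]
= ~(~W & W | W & Z | W & W) & W   [complement / identity]
= ~(~W & W | W & Z | W) & W   [idempotence]
= ~(W & Z | W) & W   [complement / identity]
= ~W & W   [absorption]
= 0   [complement]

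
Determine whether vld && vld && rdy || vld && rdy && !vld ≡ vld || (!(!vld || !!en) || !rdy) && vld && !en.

No

E1: vld && vld && rdy || vld && rdy && !vld
    = vld && rdy
E2: vld || (!(!vld || !!en) || !rdy) && vld && !en
    = vld || (vld && !en || !rdy) && vld && !en
    = vld || vld && !en
    = vld
These differ: at en=0, rdy=0, vld=1, E1 = 0 but E2 = 1.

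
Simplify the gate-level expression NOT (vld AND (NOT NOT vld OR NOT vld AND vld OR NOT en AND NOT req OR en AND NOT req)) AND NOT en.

NOT vld AND NOT en

NOT (vld AND (NOT NOT vld OR NOT vld AND vld OR NOT en AND NOT req OR en AND NOT req)) AND NOT en
= NOT (vld AND (NOT NOT vld OR NOT vld AND vld OR NOT req)) AND NOT en   — distribution
= NOT (vld AND (NOT NOT vld OR NOT req)) AND NOT en   — complement / identity
= NOT (vld AND (vld OR NOT req)) AND NOT en   — double negation
= NOT vld AND NOT en   — absorption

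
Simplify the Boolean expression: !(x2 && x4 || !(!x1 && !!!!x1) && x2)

!(x2 && x4 || !(!x1 && !!!!x1) && x2)
= !(x2 && x4 || !(!x1 && !!x1) && x2)   (double negation)
= !(x2 && x4 || (x1 || !x1) && x2)   (De Morgan)
= !(x2 && x4 || x2)   (complement / identity)
= !x2   (absorption)

!x2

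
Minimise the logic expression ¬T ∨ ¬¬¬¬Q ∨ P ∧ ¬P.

¬T ∨ ¬¬¬¬Q ∨ P ∧ ¬P
= ¬T ∨ ¬¬¬¬Q   — complement / identity
= ¬T ∨ ¬¬Q   — double negation
= ¬T ∨ Q   — double negation

¬T ∨ Q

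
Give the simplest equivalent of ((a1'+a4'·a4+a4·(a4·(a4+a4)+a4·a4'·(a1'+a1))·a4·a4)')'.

a1'+a4

((a1'+a4'·a4+a4·(a4·(a4+a4)+a4·a4'·(a1'+a1))·a4·a4)')'
= ((a1'+a4'·a4+a4·(a4·(a4+a4)+a4·a4')·a4·a4)')'   [complement / identity]
= ((a1'+a4'·a4+a4·(a4·a4+a4·a4')·a4·a4)')'   [idempotence]
= ((a1'+a4'·a4+a4·a4·a4·a4)')'   [distribution]
= ((a1'+a4'·a4+a4·a4)')'   [idempotence]
= ((a1'+a4)')'   [distribution]
= a1'+a4   [double negation]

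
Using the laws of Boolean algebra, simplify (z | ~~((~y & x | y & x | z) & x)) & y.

(z | x) & y

(z | ~~((~y & x | y & x | z) & x)) & y
= (z | ~~((x | z) & x)) & y
= (z | ~~x) & y
= (z | x) & y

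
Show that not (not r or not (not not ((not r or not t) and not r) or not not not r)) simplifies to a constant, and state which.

False

not (not r or not (not not ((not r or not t) and not r) or not not not r))
= not (not r or not (not not not r or not not not r))   (absorption)
= not (not r or not not r and not not r)   (De Morgan)
= not (not r or not not r)   (idempotence)
= r and not r   (De Morgan)
= False   (complement)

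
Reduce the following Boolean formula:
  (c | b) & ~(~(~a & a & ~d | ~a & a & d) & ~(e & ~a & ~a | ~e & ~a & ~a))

(c | b) & ~a

(c | b) & ~(~(~a & a & ~d | ~a & a & d) & ~(e & ~a & ~a | ~e & ~a & ~a))
= (c | b) & (~a & a & ~d | ~a & a & d | e & ~a & ~a | ~e & ~a & ~a)   [De Morgan]
= (c | b) & (~a & a | e & ~a & ~a | ~e & ~a & ~a)   [distribution]
= (c | b) & (~a & a | ~a & ~a)   [distribution]
= (c | b) & ~a   [distribution]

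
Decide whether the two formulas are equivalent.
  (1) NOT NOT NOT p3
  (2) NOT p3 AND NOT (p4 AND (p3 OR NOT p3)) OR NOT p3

Yes

E1: NOT NOT NOT p3
    = NOT p3
E2: NOT p3 AND NOT (p4 AND (p3 OR NOT p3)) OR NOT p3
    = NOT p3 AND NOT p4 OR NOT p3
    = NOT p3
Both reduce to NOT p3, so they are equivalent.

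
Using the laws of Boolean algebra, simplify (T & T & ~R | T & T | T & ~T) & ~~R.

T & R

(T & T & ~R | T & T | T & ~T) & ~~R
= (T & T | T & ~T) & ~~R   (absorption)
= T & ~~R   (distribution)
= T & R   (double negation)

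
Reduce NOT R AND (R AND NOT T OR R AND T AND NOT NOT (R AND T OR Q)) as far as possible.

FALSE

NOT R AND (R AND NOT T OR R AND T AND NOT NOT (R AND T OR Q))
= NOT R AND (R AND NOT T OR R AND T AND (R AND T OR Q))   — double negation
= NOT R AND (R AND NOT T OR R AND T)   — absorption
= NOT R AND R   — distribution
= FALSE   — complement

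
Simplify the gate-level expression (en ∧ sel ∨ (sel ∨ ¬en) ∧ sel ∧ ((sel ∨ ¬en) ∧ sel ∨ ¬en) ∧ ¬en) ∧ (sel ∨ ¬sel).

(en ∧ sel ∨ (sel ∨ ¬en) ∧ sel ∧ ((sel ∨ ¬en) ∧ sel ∨ ¬en) ∧ ¬en) ∧ (sel ∨ ¬sel)
= en ∧ sel ∨ (sel ∨ ¬en) ∧ sel ∧ ((sel ∨ ¬en) ∧ sel ∨ ¬en) ∧ ¬en
= en ∧ sel ∨ (sel ∨ ¬en) ∧ sel ∧ ¬en
= en ∧ sel ∨ sel ∧ ¬en
= sel

sel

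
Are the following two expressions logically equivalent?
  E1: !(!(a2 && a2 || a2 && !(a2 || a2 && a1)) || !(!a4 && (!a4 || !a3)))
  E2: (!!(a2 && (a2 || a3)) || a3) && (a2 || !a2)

No

E1: !(!(a2 && a2 || a2 && !(a2 || a2 && a1)) || !(!a4 && (!a4 || !a3)))
    = !(!(a2 && a2 || a2 && !a2) || !(!a4 && (!a4 || !a3)))   [absorption]
    = !(!(a2 && a2 || a2 && !a2) || !!a4)   [absorption]
    = !(!a2 || !!a4)   [distribution]
    = a2 && !a4   [De Morgan]
E2: (!!(a2 && (a2 || a3)) || a3) && (a2 || !a2)
    = !!(a2 && (a2 || a3)) || a3   [complement / identity]
    = a2 && (a2 || a3) || a3   [double negation]
    = a2 || a3   [absorption]
These differ: at a1=1, a2=0, a3=1, a4=1, E1 = 0 but E2 = 1.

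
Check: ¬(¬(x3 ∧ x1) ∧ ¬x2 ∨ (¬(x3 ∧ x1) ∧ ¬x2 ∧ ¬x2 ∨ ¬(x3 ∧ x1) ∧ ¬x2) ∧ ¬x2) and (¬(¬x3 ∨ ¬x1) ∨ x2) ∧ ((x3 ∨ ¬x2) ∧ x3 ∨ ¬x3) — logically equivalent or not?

Yes

E1: ¬(¬(x3 ∧ x1) ∧ ¬x2 ∨ (¬(x3 ∧ x1) ∧ ¬x2 ∧ ¬x2 ∨ ¬(x3 ∧ x1) ∧ ¬x2) ∧ ¬x2)
    = ¬(¬(x3 ∧ x1) ∧ ¬x2 ∨ ¬(x3 ∧ x1) ∧ ¬x2 ∧ ¬x2)   [absorption]
    = ¬(¬(x3 ∧ x1) ∧ ¬x2)   [absorption]
    = x3 ∧ x1 ∨ x2   [De Morgan]
E2: (¬(¬x3 ∨ ¬x1) ∨ x2) ∧ ((x3 ∨ ¬x2) ∧ x3 ∨ ¬x3)
    = (¬(¬x3 ∨ ¬x1) ∨ x2) ∧ (x3 ∨ ¬x3)   [absorption]
    = ¬(¬x3 ∨ ¬x1) ∨ x2   [complement / identity]
    = x3 ∧ x1 ∨ x2   [De Morgan]
Both reduce to x3 ∧ x1 ∨ x2, so they are equivalent.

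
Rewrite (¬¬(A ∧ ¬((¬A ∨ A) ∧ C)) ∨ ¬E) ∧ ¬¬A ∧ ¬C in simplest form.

A ∧ ¬C

(¬¬(A ∧ ¬((¬A ∨ A) ∧ C)) ∨ ¬E) ∧ ¬¬A ∧ ¬C
= (A ∧ ¬((¬A ∨ A) ∧ C) ∨ ¬E) ∧ ¬¬A ∧ ¬C   [double negation]
= (A ∧ ¬C ∨ ¬E) ∧ ¬¬A ∧ ¬C   [complement / identity]
= (A ∧ ¬C ∨ ¬E) ∧ A ∧ ¬C   [double negation]
= A ∧ ¬C   [absorption]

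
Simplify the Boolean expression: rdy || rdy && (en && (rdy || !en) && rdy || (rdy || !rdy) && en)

rdy

rdy || rdy && (en && (rdy || !en) && rdy || (rdy || !rdy) && en)
= rdy || rdy && (en && (rdy || !en) && rdy || en)   (complement / identity)
= rdy || rdy && (en && rdy || en)   (absorption)
= rdy || rdy && en   (absorption)
= rdy   (absorption)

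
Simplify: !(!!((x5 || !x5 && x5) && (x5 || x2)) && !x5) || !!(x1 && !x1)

true

!(!!((x5 || !x5 && x5) && (x5 || x2)) && !x5) || !!(x1 && !x1)
= !(!!(x5 && (x5 || x2)) && !x5) || !!(x1 && !x1)
= !(!!(x5 && (x5 || x2)) && !x5) || x1 && !x1
= !(!!x5 && !x5) || x1 && !x1
= !(!!x5 && !x5)
= !x5 || x5
= true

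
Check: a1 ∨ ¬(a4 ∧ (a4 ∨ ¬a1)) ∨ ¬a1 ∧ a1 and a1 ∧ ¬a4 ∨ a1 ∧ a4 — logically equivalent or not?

E1: a1 ∨ ¬(a4 ∧ (a4 ∨ ¬a1)) ∨ ¬a1 ∧ a1
    = a1 ∨ ¬a4 ∨ ¬a1 ∧ a1   (absorption)
    = a1 ∨ ¬a4   (complement / identity)
E2: a1 ∧ ¬a4 ∨ a1 ∧ a4
    = a1   (distribution)
These differ: at a1=0, a4=0, E1 = 1 but E2 = 0.

No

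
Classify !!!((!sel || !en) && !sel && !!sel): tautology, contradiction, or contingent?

tautology

!!!((!sel || !en) && !sel && !!sel)
= !!!(!sel && !!sel)   — absorption
= !!(sel || !sel)   — De Morgan
= sel || !sel   — double negation
= true   — complement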